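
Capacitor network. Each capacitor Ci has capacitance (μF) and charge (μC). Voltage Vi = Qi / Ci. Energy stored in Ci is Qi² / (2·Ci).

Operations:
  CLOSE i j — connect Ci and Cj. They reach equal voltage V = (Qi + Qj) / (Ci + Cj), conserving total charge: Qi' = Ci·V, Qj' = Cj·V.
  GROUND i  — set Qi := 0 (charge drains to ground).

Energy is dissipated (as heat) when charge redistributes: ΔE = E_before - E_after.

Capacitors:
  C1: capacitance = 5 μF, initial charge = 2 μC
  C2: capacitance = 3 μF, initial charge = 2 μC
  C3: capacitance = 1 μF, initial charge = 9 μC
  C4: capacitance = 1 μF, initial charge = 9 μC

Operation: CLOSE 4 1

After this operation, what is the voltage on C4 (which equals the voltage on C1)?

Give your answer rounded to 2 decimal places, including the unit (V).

Initial: C1(5μF, Q=2μC, V=0.40V), C2(3μF, Q=2μC, V=0.67V), C3(1μF, Q=9μC, V=9.00V), C4(1μF, Q=9μC, V=9.00V)
Op 1: CLOSE 4-1: Q_total=11.00, C_total=6.00, V=1.83; Q4=1.83, Q1=9.17; dissipated=30.817

Answer: 1.83 V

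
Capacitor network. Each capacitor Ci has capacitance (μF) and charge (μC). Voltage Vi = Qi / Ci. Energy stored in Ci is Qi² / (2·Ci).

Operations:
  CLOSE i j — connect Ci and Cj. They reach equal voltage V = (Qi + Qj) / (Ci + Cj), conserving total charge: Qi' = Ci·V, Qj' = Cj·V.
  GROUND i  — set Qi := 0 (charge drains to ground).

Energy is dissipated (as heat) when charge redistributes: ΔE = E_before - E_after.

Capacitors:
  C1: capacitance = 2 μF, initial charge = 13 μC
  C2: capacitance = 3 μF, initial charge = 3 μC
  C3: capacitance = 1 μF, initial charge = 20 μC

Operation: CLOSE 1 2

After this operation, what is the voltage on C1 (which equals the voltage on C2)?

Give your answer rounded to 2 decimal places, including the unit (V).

Answer: 3.20 V

Derivation:
Initial: C1(2μF, Q=13μC, V=6.50V), C2(3μF, Q=3μC, V=1.00V), C3(1μF, Q=20μC, V=20.00V)
Op 1: CLOSE 1-2: Q_total=16.00, C_total=5.00, V=3.20; Q1=6.40, Q2=9.60; dissipated=18.150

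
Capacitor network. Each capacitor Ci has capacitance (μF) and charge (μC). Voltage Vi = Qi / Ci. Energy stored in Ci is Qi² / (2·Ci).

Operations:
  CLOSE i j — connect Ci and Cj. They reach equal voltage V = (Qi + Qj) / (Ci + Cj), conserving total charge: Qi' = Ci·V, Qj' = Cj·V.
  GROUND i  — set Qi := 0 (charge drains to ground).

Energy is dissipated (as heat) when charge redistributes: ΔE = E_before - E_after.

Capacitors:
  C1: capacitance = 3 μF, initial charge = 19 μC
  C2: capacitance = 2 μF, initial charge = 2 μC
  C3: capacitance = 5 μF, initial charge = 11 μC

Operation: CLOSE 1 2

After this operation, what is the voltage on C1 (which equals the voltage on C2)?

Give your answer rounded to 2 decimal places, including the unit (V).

Answer: 4.20 V

Derivation:
Initial: C1(3μF, Q=19μC, V=6.33V), C2(2μF, Q=2μC, V=1.00V), C3(5μF, Q=11μC, V=2.20V)
Op 1: CLOSE 1-2: Q_total=21.00, C_total=5.00, V=4.20; Q1=12.60, Q2=8.40; dissipated=17.067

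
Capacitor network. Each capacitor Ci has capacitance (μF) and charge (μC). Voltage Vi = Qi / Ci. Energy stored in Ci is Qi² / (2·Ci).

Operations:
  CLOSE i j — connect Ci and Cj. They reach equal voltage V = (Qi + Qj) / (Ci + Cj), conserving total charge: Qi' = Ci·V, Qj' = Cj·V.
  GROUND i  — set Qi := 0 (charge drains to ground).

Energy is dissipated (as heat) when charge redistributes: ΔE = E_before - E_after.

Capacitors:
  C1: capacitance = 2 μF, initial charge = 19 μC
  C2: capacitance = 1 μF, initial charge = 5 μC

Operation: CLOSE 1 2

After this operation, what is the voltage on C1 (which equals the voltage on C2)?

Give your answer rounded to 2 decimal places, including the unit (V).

Initial: C1(2μF, Q=19μC, V=9.50V), C2(1μF, Q=5μC, V=5.00V)
Op 1: CLOSE 1-2: Q_total=24.00, C_total=3.00, V=8.00; Q1=16.00, Q2=8.00; dissipated=6.750

Answer: 8.00 V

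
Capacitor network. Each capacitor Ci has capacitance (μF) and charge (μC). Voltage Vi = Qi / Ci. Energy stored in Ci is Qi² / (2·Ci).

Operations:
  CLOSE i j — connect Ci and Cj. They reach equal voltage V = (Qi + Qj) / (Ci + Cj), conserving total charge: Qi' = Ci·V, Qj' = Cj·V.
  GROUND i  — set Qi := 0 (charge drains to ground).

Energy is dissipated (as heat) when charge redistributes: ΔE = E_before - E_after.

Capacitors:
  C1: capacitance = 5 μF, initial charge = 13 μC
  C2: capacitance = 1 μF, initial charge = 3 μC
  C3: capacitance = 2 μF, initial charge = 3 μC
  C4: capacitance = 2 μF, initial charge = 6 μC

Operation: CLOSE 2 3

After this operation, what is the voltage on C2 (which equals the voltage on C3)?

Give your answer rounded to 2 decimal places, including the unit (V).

Answer: 2.00 V

Derivation:
Initial: C1(5μF, Q=13μC, V=2.60V), C2(1μF, Q=3μC, V=3.00V), C3(2μF, Q=3μC, V=1.50V), C4(2μF, Q=6μC, V=3.00V)
Op 1: CLOSE 2-3: Q_total=6.00, C_total=3.00, V=2.00; Q2=2.00, Q3=4.00; dissipated=0.750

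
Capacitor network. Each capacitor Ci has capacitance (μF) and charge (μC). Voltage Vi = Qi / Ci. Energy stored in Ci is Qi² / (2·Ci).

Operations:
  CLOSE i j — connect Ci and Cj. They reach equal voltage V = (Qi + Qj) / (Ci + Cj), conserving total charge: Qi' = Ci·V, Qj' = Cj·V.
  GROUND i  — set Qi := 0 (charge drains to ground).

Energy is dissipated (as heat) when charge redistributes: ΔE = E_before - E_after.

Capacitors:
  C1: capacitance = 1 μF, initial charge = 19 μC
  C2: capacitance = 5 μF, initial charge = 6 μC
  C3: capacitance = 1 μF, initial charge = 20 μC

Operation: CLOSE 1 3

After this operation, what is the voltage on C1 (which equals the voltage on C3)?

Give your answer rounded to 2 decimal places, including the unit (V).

Answer: 19.50 V

Derivation:
Initial: C1(1μF, Q=19μC, V=19.00V), C2(5μF, Q=6μC, V=1.20V), C3(1μF, Q=20μC, V=20.00V)
Op 1: CLOSE 1-3: Q_total=39.00, C_total=2.00, V=19.50; Q1=19.50, Q3=19.50; dissipated=0.250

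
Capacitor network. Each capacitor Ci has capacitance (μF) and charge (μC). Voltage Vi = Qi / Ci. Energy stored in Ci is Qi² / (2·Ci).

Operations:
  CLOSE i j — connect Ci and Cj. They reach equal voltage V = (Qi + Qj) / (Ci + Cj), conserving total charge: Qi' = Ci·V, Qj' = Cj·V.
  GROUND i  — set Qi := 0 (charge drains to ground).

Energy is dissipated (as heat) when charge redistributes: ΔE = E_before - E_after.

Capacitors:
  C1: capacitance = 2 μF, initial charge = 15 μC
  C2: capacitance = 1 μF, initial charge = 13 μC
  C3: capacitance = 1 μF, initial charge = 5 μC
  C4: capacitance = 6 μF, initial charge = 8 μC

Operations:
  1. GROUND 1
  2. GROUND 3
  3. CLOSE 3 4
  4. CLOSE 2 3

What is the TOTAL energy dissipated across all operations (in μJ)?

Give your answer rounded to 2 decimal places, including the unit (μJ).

Answer: 104.66 μJ

Derivation:
Initial: C1(2μF, Q=15μC, V=7.50V), C2(1μF, Q=13μC, V=13.00V), C3(1μF, Q=5μC, V=5.00V), C4(6μF, Q=8μC, V=1.33V)
Op 1: GROUND 1: Q1=0; energy lost=56.250
Op 2: GROUND 3: Q3=0; energy lost=12.500
Op 3: CLOSE 3-4: Q_total=8.00, C_total=7.00, V=1.14; Q3=1.14, Q4=6.86; dissipated=0.762
Op 4: CLOSE 2-3: Q_total=14.14, C_total=2.00, V=7.07; Q2=7.07, Q3=7.07; dissipated=35.148
Total dissipated: 104.660 μJ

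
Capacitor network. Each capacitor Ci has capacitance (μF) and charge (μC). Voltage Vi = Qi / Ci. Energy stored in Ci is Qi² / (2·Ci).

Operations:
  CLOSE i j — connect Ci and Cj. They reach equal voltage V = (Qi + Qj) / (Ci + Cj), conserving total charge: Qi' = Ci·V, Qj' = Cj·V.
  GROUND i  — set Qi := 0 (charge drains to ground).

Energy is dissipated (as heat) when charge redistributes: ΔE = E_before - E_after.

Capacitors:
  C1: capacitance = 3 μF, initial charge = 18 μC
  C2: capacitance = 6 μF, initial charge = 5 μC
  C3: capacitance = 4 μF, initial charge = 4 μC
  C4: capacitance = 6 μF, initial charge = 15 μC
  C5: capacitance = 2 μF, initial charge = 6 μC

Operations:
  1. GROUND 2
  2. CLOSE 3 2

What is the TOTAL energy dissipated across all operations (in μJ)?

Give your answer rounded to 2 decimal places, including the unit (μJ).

Initial: C1(3μF, Q=18μC, V=6.00V), C2(6μF, Q=5μC, V=0.83V), C3(4μF, Q=4μC, V=1.00V), C4(6μF, Q=15μC, V=2.50V), C5(2μF, Q=6μC, V=3.00V)
Op 1: GROUND 2: Q2=0; energy lost=2.083
Op 2: CLOSE 3-2: Q_total=4.00, C_total=10.00, V=0.40; Q3=1.60, Q2=2.40; dissipated=1.200
Total dissipated: 3.283 μJ

Answer: 3.28 μJ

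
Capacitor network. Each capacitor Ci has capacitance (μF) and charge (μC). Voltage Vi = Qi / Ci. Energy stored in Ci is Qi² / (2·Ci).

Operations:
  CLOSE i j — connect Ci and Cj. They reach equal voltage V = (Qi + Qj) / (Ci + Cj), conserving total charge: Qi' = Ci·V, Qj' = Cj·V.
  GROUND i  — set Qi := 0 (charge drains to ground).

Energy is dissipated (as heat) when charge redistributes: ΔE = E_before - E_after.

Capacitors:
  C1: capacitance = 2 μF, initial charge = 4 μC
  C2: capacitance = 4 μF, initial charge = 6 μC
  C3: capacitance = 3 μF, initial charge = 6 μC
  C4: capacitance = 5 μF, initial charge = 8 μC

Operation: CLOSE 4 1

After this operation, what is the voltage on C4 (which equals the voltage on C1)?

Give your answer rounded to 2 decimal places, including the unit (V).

Initial: C1(2μF, Q=4μC, V=2.00V), C2(4μF, Q=6μC, V=1.50V), C3(3μF, Q=6μC, V=2.00V), C4(5μF, Q=8μC, V=1.60V)
Op 1: CLOSE 4-1: Q_total=12.00, C_total=7.00, V=1.71; Q4=8.57, Q1=3.43; dissipated=0.114

Answer: 1.71 V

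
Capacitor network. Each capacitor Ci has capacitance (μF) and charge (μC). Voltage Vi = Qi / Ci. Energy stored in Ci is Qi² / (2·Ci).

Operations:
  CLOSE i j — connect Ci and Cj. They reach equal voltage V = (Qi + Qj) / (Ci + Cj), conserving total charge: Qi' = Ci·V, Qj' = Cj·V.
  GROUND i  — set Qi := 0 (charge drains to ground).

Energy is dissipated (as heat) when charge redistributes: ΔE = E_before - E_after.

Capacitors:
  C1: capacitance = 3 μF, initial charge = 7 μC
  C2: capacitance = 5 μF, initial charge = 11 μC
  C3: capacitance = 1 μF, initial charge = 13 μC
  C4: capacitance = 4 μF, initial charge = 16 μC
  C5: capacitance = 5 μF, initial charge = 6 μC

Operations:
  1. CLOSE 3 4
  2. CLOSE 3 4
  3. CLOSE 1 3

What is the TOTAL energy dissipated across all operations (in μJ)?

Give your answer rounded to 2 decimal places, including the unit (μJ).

Answer: 36.91 μJ

Derivation:
Initial: C1(3μF, Q=7μC, V=2.33V), C2(5μF, Q=11μC, V=2.20V), C3(1μF, Q=13μC, V=13.00V), C4(4μF, Q=16μC, V=4.00V), C5(5μF, Q=6μC, V=1.20V)
Op 1: CLOSE 3-4: Q_total=29.00, C_total=5.00, V=5.80; Q3=5.80, Q4=23.20; dissipated=32.400
Op 2: CLOSE 3-4: Q_total=29.00, C_total=5.00, V=5.80; Q3=5.80, Q4=23.20; dissipated=0.000
Op 3: CLOSE 1-3: Q_total=12.80, C_total=4.00, V=3.20; Q1=9.60, Q3=3.20; dissipated=4.507
Total dissipated: 36.907 μJ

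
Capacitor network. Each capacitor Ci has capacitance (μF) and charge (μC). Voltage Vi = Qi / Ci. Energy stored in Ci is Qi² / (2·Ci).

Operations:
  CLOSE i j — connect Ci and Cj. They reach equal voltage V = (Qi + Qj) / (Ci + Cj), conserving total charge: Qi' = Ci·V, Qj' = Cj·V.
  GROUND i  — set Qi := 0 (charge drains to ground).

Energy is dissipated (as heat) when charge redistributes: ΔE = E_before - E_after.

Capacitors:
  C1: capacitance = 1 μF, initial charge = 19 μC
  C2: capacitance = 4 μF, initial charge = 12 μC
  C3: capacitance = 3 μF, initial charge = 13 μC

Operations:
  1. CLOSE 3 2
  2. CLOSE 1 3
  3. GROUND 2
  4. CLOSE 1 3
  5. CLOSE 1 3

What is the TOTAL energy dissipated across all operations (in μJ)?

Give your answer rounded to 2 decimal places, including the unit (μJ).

Initial: C1(1μF, Q=19μC, V=19.00V), C2(4μF, Q=12μC, V=3.00V), C3(3μF, Q=13μC, V=4.33V)
Op 1: CLOSE 3-2: Q_total=25.00, C_total=7.00, V=3.57; Q3=10.71, Q2=14.29; dissipated=1.524
Op 2: CLOSE 1-3: Q_total=29.71, C_total=4.00, V=7.43; Q1=7.43, Q3=22.29; dissipated=89.265
Op 3: GROUND 2: Q2=0; energy lost=25.510
Op 4: CLOSE 1-3: Q_total=29.71, C_total=4.00, V=7.43; Q1=7.43, Q3=22.29; dissipated=0.000
Op 5: CLOSE 1-3: Q_total=29.71, C_total=4.00, V=7.43; Q1=7.43, Q3=22.29; dissipated=0.000
Total dissipated: 116.299 μJ

Answer: 116.30 μJ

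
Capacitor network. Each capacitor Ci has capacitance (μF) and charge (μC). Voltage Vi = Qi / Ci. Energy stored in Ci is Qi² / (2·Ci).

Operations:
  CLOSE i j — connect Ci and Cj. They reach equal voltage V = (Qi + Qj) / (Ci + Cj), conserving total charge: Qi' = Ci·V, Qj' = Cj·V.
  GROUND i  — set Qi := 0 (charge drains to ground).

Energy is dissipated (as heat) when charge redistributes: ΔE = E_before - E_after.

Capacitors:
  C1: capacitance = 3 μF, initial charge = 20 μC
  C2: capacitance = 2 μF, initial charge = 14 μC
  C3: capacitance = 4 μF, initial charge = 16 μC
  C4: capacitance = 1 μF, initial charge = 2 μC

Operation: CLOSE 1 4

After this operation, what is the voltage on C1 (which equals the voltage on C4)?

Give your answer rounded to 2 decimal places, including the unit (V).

Initial: C1(3μF, Q=20μC, V=6.67V), C2(2μF, Q=14μC, V=7.00V), C3(4μF, Q=16μC, V=4.00V), C4(1μF, Q=2μC, V=2.00V)
Op 1: CLOSE 1-4: Q_total=22.00, C_total=4.00, V=5.50; Q1=16.50, Q4=5.50; dissipated=8.167

Answer: 5.50 V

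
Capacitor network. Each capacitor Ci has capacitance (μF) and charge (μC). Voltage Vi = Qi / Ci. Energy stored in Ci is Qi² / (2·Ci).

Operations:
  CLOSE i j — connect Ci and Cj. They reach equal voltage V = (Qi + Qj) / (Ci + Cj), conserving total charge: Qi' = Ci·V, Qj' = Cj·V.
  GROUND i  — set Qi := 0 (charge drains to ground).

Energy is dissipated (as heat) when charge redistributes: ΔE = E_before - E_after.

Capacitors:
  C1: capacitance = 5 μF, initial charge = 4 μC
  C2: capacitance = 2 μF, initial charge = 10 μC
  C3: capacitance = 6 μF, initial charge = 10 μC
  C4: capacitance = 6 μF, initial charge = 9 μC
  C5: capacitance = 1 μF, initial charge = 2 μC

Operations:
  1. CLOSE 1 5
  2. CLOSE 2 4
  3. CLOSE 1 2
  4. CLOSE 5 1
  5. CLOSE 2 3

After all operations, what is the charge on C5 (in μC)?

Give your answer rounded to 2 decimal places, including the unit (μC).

Answer: 1.33 μC

Derivation:
Initial: C1(5μF, Q=4μC, V=0.80V), C2(2μF, Q=10μC, V=5.00V), C3(6μF, Q=10μC, V=1.67V), C4(6μF, Q=9μC, V=1.50V), C5(1μF, Q=2μC, V=2.00V)
Op 1: CLOSE 1-5: Q_total=6.00, C_total=6.00, V=1.00; Q1=5.00, Q5=1.00; dissipated=0.600
Op 2: CLOSE 2-4: Q_total=19.00, C_total=8.00, V=2.38; Q2=4.75, Q4=14.25; dissipated=9.188
Op 3: CLOSE 1-2: Q_total=9.75, C_total=7.00, V=1.39; Q1=6.96, Q2=2.79; dissipated=1.350
Op 4: CLOSE 5-1: Q_total=7.96, C_total=6.00, V=1.33; Q5=1.33, Q1=6.64; dissipated=0.064
Op 5: CLOSE 2-3: Q_total=12.79, C_total=8.00, V=1.60; Q2=3.20, Q3=9.59; dissipated=0.056
Final charges: Q1=6.64, Q2=3.20, Q3=9.59, Q4=14.25, Q5=1.33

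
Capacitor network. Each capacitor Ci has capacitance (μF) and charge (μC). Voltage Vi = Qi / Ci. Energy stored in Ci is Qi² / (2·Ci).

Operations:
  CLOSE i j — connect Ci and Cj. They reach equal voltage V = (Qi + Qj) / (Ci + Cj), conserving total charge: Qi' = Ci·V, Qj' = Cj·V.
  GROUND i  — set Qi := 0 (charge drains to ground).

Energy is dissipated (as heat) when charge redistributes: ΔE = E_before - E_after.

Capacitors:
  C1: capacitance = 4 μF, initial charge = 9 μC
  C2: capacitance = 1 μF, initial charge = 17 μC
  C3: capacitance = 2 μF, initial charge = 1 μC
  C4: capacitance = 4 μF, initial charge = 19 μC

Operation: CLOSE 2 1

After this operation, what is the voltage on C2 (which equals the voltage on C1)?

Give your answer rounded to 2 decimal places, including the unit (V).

Answer: 5.20 V

Derivation:
Initial: C1(4μF, Q=9μC, V=2.25V), C2(1μF, Q=17μC, V=17.00V), C3(2μF, Q=1μC, V=0.50V), C4(4μF, Q=19μC, V=4.75V)
Op 1: CLOSE 2-1: Q_total=26.00, C_total=5.00, V=5.20; Q2=5.20, Q1=20.80; dissipated=87.025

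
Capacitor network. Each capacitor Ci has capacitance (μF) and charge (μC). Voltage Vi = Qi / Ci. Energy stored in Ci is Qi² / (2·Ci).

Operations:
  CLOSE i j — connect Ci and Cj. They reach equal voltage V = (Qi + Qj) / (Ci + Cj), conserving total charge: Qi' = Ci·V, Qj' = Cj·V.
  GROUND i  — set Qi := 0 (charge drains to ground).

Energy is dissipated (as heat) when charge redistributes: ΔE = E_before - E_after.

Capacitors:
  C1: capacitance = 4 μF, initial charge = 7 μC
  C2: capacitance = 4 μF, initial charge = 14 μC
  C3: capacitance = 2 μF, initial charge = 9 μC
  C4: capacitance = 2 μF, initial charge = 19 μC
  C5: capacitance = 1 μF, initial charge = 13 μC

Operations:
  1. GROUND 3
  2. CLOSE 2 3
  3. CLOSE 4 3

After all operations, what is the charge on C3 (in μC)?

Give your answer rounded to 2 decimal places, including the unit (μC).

Answer: 11.83 μC

Derivation:
Initial: C1(4μF, Q=7μC, V=1.75V), C2(4μF, Q=14μC, V=3.50V), C3(2μF, Q=9μC, V=4.50V), C4(2μF, Q=19μC, V=9.50V), C5(1μF, Q=13μC, V=13.00V)
Op 1: GROUND 3: Q3=0; energy lost=20.250
Op 2: CLOSE 2-3: Q_total=14.00, C_total=6.00, V=2.33; Q2=9.33, Q3=4.67; dissipated=8.167
Op 3: CLOSE 4-3: Q_total=23.67, C_total=4.00, V=5.92; Q4=11.83, Q3=11.83; dissipated=25.681
Final charges: Q1=7.00, Q2=9.33, Q3=11.83, Q4=11.83, Q5=13.00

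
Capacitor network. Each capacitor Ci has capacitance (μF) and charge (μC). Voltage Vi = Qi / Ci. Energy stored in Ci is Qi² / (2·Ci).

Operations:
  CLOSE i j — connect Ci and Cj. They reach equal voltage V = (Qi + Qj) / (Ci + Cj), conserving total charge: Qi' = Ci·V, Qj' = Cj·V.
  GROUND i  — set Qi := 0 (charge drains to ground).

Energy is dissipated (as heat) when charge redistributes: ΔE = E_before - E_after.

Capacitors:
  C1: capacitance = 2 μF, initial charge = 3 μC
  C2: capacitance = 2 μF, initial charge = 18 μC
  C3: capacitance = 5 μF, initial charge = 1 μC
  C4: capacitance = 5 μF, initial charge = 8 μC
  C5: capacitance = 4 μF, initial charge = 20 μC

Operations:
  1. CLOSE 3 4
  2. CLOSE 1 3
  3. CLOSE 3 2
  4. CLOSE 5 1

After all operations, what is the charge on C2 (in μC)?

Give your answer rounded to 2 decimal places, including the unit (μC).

Initial: C1(2μF, Q=3μC, V=1.50V), C2(2μF, Q=18μC, V=9.00V), C3(5μF, Q=1μC, V=0.20V), C4(5μF, Q=8μC, V=1.60V), C5(4μF, Q=20μC, V=5.00V)
Op 1: CLOSE 3-4: Q_total=9.00, C_total=10.00, V=0.90; Q3=4.50, Q4=4.50; dissipated=2.450
Op 2: CLOSE 1-3: Q_total=7.50, C_total=7.00, V=1.07; Q1=2.14, Q3=5.36; dissipated=0.257
Op 3: CLOSE 3-2: Q_total=23.36, C_total=7.00, V=3.34; Q3=16.68, Q2=6.67; dissipated=44.902
Op 4: CLOSE 5-1: Q_total=22.14, C_total=6.00, V=3.69; Q5=14.76, Q1=7.38; dissipated=10.289
Final charges: Q1=7.38, Q2=6.67, Q3=16.68, Q4=4.50, Q5=14.76

Answer: 6.67 μC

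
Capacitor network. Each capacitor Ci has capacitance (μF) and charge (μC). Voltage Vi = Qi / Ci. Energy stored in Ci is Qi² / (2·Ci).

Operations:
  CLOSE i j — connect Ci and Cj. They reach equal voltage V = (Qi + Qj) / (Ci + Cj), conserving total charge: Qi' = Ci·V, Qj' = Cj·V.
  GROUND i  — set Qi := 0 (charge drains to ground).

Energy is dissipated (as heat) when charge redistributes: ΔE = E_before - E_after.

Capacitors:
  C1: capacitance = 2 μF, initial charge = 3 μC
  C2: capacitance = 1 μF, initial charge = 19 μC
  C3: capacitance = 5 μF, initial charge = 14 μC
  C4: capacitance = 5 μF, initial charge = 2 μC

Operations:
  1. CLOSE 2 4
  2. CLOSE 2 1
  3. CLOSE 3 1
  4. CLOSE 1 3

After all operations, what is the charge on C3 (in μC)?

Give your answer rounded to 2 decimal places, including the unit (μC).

Answer: 13.10 μC

Derivation:
Initial: C1(2μF, Q=3μC, V=1.50V), C2(1μF, Q=19μC, V=19.00V), C3(5μF, Q=14μC, V=2.80V), C4(5μF, Q=2μC, V=0.40V)
Op 1: CLOSE 2-4: Q_total=21.00, C_total=6.00, V=3.50; Q2=3.50, Q4=17.50; dissipated=144.150
Op 2: CLOSE 2-1: Q_total=6.50, C_total=3.00, V=2.17; Q2=2.17, Q1=4.33; dissipated=1.333
Op 3: CLOSE 3-1: Q_total=18.33, C_total=7.00, V=2.62; Q3=13.10, Q1=5.24; dissipated=0.287
Op 4: CLOSE 1-3: Q_total=18.33, C_total=7.00, V=2.62; Q1=5.24, Q3=13.10; dissipated=0.000
Final charges: Q1=5.24, Q2=2.17, Q3=13.10, Q4=17.50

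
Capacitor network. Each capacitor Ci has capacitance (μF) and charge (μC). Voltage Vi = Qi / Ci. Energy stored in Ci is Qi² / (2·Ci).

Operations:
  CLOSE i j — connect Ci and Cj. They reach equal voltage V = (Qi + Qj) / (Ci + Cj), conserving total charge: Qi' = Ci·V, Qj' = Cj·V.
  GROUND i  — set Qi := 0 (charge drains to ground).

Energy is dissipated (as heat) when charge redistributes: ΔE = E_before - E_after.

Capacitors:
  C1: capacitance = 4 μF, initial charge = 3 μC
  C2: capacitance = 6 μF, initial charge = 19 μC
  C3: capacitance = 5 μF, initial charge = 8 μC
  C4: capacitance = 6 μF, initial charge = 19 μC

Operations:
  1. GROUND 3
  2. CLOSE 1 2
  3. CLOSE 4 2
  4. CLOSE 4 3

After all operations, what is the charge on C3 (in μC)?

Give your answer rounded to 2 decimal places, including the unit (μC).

Answer: 7.32 μC

Derivation:
Initial: C1(4μF, Q=3μC, V=0.75V), C2(6μF, Q=19μC, V=3.17V), C3(5μF, Q=8μC, V=1.60V), C4(6μF, Q=19μC, V=3.17V)
Op 1: GROUND 3: Q3=0; energy lost=6.400
Op 2: CLOSE 1-2: Q_total=22.00, C_total=10.00, V=2.20; Q1=8.80, Q2=13.20; dissipated=7.008
Op 3: CLOSE 4-2: Q_total=32.20, C_total=12.00, V=2.68; Q4=16.10, Q2=16.10; dissipated=1.402
Op 4: CLOSE 4-3: Q_total=16.10, C_total=11.00, V=1.46; Q4=8.78, Q3=7.32; dissipated=9.819
Final charges: Q1=8.80, Q2=16.10, Q3=7.32, Q4=8.78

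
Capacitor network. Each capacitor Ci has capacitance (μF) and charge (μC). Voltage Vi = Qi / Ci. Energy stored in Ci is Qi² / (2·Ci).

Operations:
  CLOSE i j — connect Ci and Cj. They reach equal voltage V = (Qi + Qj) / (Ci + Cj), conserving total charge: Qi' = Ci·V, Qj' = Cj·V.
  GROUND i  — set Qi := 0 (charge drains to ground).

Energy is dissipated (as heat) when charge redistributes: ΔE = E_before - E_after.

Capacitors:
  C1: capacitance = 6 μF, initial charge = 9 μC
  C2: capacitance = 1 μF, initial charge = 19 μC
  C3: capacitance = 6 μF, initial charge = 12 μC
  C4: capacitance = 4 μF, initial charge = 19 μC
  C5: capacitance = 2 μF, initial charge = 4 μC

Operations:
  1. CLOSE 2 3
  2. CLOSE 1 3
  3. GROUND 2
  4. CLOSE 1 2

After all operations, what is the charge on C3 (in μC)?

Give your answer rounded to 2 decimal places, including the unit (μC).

Initial: C1(6μF, Q=9μC, V=1.50V), C2(1μF, Q=19μC, V=19.00V), C3(6μF, Q=12μC, V=2.00V), C4(4μF, Q=19μC, V=4.75V), C5(2μF, Q=4μC, V=2.00V)
Op 1: CLOSE 2-3: Q_total=31.00, C_total=7.00, V=4.43; Q2=4.43, Q3=26.57; dissipated=123.857
Op 2: CLOSE 1-3: Q_total=35.57, C_total=12.00, V=2.96; Q1=17.79, Q3=17.79; dissipated=12.865
Op 3: GROUND 2: Q2=0; energy lost=9.806
Op 4: CLOSE 1-2: Q_total=17.79, C_total=7.00, V=2.54; Q1=15.24, Q2=2.54; dissipated=3.766
Final charges: Q1=15.24, Q2=2.54, Q3=17.79, Q4=19.00, Q5=4.00

Answer: 17.79 μC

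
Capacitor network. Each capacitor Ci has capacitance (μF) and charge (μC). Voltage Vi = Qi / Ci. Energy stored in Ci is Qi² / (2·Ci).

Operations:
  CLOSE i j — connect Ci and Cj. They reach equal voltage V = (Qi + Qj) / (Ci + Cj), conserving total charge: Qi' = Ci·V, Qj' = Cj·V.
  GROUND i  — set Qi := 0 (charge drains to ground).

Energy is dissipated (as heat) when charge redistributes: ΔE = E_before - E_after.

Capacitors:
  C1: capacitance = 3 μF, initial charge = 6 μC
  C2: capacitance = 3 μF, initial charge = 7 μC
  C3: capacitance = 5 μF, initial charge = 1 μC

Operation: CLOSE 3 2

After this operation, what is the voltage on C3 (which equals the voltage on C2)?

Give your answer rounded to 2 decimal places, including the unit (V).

Initial: C1(3μF, Q=6μC, V=2.00V), C2(3μF, Q=7μC, V=2.33V), C3(5μF, Q=1μC, V=0.20V)
Op 1: CLOSE 3-2: Q_total=8.00, C_total=8.00, V=1.00; Q3=5.00, Q2=3.00; dissipated=4.267

Answer: 1.00 V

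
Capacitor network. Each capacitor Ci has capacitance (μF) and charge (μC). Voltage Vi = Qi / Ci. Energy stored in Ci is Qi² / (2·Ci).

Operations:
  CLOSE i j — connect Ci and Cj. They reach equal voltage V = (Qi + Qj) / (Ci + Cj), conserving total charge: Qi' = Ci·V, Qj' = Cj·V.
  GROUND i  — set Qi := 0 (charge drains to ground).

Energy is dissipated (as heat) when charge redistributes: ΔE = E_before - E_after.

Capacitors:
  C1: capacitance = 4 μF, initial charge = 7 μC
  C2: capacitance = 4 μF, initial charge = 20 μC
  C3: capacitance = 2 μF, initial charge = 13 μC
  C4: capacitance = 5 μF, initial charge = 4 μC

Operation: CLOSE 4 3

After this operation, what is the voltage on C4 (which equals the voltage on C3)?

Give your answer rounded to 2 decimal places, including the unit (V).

Answer: 2.43 V

Derivation:
Initial: C1(4μF, Q=7μC, V=1.75V), C2(4μF, Q=20μC, V=5.00V), C3(2μF, Q=13μC, V=6.50V), C4(5μF, Q=4μC, V=0.80V)
Op 1: CLOSE 4-3: Q_total=17.00, C_total=7.00, V=2.43; Q4=12.14, Q3=4.86; dissipated=23.207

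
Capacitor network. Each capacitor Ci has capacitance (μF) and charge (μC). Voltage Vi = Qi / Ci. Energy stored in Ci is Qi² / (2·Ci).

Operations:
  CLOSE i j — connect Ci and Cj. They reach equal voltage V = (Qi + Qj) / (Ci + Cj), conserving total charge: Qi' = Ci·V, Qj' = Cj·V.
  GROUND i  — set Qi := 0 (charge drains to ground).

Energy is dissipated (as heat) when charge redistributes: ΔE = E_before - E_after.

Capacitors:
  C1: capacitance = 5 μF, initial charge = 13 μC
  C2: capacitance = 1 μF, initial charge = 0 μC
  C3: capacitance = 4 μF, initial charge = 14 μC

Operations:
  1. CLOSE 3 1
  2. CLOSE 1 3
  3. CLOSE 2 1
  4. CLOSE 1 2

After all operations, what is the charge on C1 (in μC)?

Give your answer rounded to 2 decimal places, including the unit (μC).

Answer: 12.50 μC

Derivation:
Initial: C1(5μF, Q=13μC, V=2.60V), C2(1μF, Q=0μC, V=0.00V), C3(4μF, Q=14μC, V=3.50V)
Op 1: CLOSE 3-1: Q_total=27.00, C_total=9.00, V=3.00; Q3=12.00, Q1=15.00; dissipated=0.900
Op 2: CLOSE 1-3: Q_total=27.00, C_total=9.00, V=3.00; Q1=15.00, Q3=12.00; dissipated=0.000
Op 3: CLOSE 2-1: Q_total=15.00, C_total=6.00, V=2.50; Q2=2.50, Q1=12.50; dissipated=3.750
Op 4: CLOSE 1-2: Q_total=15.00, C_total=6.00, V=2.50; Q1=12.50, Q2=2.50; dissipated=0.000
Final charges: Q1=12.50, Q2=2.50, Q3=12.00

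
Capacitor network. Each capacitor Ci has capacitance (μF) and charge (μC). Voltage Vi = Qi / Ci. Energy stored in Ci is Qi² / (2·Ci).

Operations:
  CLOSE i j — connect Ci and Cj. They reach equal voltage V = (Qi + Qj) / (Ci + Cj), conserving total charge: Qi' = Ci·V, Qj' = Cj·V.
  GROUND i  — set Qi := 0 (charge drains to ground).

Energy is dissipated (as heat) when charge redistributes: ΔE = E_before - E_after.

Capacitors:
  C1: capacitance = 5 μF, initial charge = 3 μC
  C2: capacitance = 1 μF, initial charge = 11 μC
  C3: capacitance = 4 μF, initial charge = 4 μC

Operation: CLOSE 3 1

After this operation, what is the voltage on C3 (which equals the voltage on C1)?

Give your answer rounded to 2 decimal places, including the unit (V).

Answer: 0.78 V

Derivation:
Initial: C1(5μF, Q=3μC, V=0.60V), C2(1μF, Q=11μC, V=11.00V), C3(4μF, Q=4μC, V=1.00V)
Op 1: CLOSE 3-1: Q_total=7.00, C_total=9.00, V=0.78; Q3=3.11, Q1=3.89; dissipated=0.178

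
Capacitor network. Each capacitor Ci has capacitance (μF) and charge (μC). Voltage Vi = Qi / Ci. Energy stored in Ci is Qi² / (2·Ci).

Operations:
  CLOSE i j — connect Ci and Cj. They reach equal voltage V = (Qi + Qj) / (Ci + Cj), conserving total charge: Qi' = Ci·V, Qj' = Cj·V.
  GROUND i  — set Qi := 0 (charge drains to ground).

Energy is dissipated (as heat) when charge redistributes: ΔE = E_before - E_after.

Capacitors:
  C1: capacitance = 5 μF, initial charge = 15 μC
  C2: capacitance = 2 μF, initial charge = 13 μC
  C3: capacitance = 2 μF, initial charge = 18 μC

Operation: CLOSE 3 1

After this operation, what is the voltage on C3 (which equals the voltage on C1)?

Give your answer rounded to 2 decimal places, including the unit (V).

Initial: C1(5μF, Q=15μC, V=3.00V), C2(2μF, Q=13μC, V=6.50V), C3(2μF, Q=18μC, V=9.00V)
Op 1: CLOSE 3-1: Q_total=33.00, C_total=7.00, V=4.71; Q3=9.43, Q1=23.57; dissipated=25.714

Answer: 4.71 V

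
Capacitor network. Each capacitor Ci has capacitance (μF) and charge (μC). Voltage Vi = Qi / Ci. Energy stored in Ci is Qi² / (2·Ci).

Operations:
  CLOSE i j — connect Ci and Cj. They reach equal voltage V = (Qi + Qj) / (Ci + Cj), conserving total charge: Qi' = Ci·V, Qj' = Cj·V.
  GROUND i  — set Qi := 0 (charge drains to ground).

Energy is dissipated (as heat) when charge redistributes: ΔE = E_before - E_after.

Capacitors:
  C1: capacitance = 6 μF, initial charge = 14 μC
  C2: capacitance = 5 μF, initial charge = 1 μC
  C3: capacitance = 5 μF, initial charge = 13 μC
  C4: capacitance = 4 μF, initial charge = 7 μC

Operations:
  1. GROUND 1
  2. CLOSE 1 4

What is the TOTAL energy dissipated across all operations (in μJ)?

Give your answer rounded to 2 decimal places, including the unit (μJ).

Initial: C1(6μF, Q=14μC, V=2.33V), C2(5μF, Q=1μC, V=0.20V), C3(5μF, Q=13μC, V=2.60V), C4(4μF, Q=7μC, V=1.75V)
Op 1: GROUND 1: Q1=0; energy lost=16.333
Op 2: CLOSE 1-4: Q_total=7.00, C_total=10.00, V=0.70; Q1=4.20, Q4=2.80; dissipated=3.675
Total dissipated: 20.008 μJ

Answer: 20.01 μJ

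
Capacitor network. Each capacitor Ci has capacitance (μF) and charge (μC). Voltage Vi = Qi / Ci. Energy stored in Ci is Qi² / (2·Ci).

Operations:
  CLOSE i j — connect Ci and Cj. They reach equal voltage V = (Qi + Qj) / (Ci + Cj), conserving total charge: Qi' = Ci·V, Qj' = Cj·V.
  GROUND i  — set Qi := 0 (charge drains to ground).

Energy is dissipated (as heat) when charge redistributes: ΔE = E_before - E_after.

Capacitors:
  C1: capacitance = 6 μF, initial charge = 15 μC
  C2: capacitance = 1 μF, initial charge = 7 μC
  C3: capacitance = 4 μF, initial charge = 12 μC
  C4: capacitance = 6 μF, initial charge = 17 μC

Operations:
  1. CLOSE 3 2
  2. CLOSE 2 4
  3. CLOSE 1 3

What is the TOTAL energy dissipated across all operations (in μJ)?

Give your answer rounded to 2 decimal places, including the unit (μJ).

Initial: C1(6μF, Q=15μC, V=2.50V), C2(1μF, Q=7μC, V=7.00V), C3(4μF, Q=12μC, V=3.00V), C4(6μF, Q=17μC, V=2.83V)
Op 1: CLOSE 3-2: Q_total=19.00, C_total=5.00, V=3.80; Q3=15.20, Q2=3.80; dissipated=6.400
Op 2: CLOSE 2-4: Q_total=20.80, C_total=7.00, V=2.97; Q2=2.97, Q4=17.83; dissipated=0.400
Op 3: CLOSE 1-3: Q_total=30.20, C_total=10.00, V=3.02; Q1=18.12, Q3=12.08; dissipated=2.028
Total dissipated: 8.828 μJ

Answer: 8.83 μJ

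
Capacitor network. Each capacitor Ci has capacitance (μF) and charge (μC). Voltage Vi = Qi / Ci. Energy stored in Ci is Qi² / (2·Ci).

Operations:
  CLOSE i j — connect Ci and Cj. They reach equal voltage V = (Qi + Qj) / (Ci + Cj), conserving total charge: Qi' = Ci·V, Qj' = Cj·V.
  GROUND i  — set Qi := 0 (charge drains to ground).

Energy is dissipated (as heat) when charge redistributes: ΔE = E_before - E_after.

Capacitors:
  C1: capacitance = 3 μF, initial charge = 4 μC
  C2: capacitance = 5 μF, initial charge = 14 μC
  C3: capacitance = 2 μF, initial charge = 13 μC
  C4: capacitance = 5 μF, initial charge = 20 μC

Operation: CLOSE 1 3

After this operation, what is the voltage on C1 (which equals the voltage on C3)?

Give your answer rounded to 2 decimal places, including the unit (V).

Initial: C1(3μF, Q=4μC, V=1.33V), C2(5μF, Q=14μC, V=2.80V), C3(2μF, Q=13μC, V=6.50V), C4(5μF, Q=20μC, V=4.00V)
Op 1: CLOSE 1-3: Q_total=17.00, C_total=5.00, V=3.40; Q1=10.20, Q3=6.80; dissipated=16.017

Answer: 3.40 V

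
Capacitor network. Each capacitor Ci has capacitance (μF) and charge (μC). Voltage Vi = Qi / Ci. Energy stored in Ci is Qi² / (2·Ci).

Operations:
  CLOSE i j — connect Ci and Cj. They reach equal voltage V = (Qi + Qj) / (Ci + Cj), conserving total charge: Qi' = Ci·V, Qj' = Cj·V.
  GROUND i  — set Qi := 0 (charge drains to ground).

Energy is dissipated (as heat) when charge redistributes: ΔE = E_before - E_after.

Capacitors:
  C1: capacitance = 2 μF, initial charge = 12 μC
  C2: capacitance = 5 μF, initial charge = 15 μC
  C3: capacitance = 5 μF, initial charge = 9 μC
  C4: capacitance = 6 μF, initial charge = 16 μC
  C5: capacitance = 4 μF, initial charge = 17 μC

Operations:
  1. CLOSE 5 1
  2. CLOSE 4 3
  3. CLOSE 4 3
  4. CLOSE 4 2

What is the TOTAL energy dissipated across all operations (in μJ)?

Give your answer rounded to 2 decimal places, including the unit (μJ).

Answer: 3.79 μJ

Derivation:
Initial: C1(2μF, Q=12μC, V=6.00V), C2(5μF, Q=15μC, V=3.00V), C3(5μF, Q=9μC, V=1.80V), C4(6μF, Q=16μC, V=2.67V), C5(4μF, Q=17μC, V=4.25V)
Op 1: CLOSE 5-1: Q_total=29.00, C_total=6.00, V=4.83; Q5=19.33, Q1=9.67; dissipated=2.042
Op 2: CLOSE 4-3: Q_total=25.00, C_total=11.00, V=2.27; Q4=13.64, Q3=11.36; dissipated=1.024
Op 3: CLOSE 4-3: Q_total=25.00, C_total=11.00, V=2.27; Q4=13.64, Q3=11.36; dissipated=0.000
Op 4: CLOSE 4-2: Q_total=28.64, C_total=11.00, V=2.60; Q4=15.62, Q2=13.02; dissipated=0.721
Total dissipated: 3.787 μJ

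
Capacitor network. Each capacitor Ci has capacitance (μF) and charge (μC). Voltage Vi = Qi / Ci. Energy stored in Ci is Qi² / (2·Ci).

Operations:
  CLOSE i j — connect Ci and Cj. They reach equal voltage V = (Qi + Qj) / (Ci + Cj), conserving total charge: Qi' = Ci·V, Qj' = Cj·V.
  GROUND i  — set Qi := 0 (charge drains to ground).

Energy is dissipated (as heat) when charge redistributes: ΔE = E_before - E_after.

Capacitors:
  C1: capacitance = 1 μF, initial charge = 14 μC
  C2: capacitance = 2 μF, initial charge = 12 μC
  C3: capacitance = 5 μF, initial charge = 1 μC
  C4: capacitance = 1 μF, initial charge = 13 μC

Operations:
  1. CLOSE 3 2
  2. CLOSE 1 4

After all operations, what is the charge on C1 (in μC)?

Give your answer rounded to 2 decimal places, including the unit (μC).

Answer: 13.50 μC

Derivation:
Initial: C1(1μF, Q=14μC, V=14.00V), C2(2μF, Q=12μC, V=6.00V), C3(5μF, Q=1μC, V=0.20V), C4(1μF, Q=13μC, V=13.00V)
Op 1: CLOSE 3-2: Q_total=13.00, C_total=7.00, V=1.86; Q3=9.29, Q2=3.71; dissipated=24.029
Op 2: CLOSE 1-4: Q_total=27.00, C_total=2.00, V=13.50; Q1=13.50, Q4=13.50; dissipated=0.250
Final charges: Q1=13.50, Q2=3.71, Q3=9.29, Q4=13.50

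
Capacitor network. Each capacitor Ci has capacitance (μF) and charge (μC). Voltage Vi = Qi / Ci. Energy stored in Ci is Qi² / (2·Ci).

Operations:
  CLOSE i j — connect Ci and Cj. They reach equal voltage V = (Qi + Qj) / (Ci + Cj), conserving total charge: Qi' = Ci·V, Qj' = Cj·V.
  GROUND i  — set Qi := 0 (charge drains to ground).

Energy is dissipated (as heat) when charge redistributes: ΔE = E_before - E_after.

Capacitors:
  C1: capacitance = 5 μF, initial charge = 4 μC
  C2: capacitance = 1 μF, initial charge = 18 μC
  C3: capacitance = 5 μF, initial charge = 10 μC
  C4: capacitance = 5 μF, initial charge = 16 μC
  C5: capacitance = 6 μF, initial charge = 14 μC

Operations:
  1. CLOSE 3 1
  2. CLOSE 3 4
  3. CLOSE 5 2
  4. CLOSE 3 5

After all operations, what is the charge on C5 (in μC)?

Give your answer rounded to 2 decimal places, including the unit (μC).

Initial: C1(5μF, Q=4μC, V=0.80V), C2(1μF, Q=18μC, V=18.00V), C3(5μF, Q=10μC, V=2.00V), C4(5μF, Q=16μC, V=3.20V), C5(6μF, Q=14μC, V=2.33V)
Op 1: CLOSE 3-1: Q_total=14.00, C_total=10.00, V=1.40; Q3=7.00, Q1=7.00; dissipated=1.800
Op 2: CLOSE 3-4: Q_total=23.00, C_total=10.00, V=2.30; Q3=11.50, Q4=11.50; dissipated=4.050
Op 3: CLOSE 5-2: Q_total=32.00, C_total=7.00, V=4.57; Q5=27.43, Q2=4.57; dissipated=105.190
Op 4: CLOSE 3-5: Q_total=38.93, C_total=11.00, V=3.54; Q3=17.69, Q5=21.23; dissipated=7.036
Final charges: Q1=7.00, Q2=4.57, Q3=17.69, Q4=11.50, Q5=21.23

Answer: 21.23 μC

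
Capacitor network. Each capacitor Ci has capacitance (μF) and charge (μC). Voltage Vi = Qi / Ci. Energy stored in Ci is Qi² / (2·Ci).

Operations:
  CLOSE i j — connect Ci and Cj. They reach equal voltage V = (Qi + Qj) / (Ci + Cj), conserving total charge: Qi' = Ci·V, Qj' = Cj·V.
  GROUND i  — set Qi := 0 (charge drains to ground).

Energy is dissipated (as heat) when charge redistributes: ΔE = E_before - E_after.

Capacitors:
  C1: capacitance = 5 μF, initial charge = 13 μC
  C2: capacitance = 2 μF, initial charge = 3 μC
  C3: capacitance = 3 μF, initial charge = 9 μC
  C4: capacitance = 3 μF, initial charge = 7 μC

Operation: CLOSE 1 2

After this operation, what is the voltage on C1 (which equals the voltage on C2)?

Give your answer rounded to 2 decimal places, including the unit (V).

Initial: C1(5μF, Q=13μC, V=2.60V), C2(2μF, Q=3μC, V=1.50V), C3(3μF, Q=9μC, V=3.00V), C4(3μF, Q=7μC, V=2.33V)
Op 1: CLOSE 1-2: Q_total=16.00, C_total=7.00, V=2.29; Q1=11.43, Q2=4.57; dissipated=0.864

Answer: 2.29 V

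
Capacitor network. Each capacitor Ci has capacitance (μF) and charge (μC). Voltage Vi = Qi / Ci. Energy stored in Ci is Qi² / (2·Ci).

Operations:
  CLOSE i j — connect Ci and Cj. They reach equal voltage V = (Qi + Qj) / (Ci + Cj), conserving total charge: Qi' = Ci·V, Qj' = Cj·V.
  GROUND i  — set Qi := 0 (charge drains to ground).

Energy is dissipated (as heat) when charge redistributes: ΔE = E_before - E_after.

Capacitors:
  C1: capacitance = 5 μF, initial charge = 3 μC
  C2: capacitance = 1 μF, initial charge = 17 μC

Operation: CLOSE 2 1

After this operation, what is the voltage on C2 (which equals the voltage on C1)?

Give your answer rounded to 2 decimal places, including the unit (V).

Answer: 3.33 V

Derivation:
Initial: C1(5μF, Q=3μC, V=0.60V), C2(1μF, Q=17μC, V=17.00V)
Op 1: CLOSE 2-1: Q_total=20.00, C_total=6.00, V=3.33; Q2=3.33, Q1=16.67; dissipated=112.067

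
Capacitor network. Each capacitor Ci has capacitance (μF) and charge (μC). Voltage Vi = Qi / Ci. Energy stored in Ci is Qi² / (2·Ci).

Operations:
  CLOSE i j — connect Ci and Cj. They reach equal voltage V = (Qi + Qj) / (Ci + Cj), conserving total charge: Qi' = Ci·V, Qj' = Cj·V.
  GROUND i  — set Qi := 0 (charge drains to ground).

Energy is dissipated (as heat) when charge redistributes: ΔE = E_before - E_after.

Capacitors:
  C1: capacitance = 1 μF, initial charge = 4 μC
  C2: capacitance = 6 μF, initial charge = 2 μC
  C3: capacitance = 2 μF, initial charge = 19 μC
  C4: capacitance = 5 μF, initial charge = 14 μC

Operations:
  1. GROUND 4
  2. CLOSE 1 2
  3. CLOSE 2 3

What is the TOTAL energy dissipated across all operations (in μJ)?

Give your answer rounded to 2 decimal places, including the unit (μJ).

Initial: C1(1μF, Q=4μC, V=4.00V), C2(6μF, Q=2μC, V=0.33V), C3(2μF, Q=19μC, V=9.50V), C4(5μF, Q=14μC, V=2.80V)
Op 1: GROUND 4: Q4=0; energy lost=19.600
Op 2: CLOSE 1-2: Q_total=6.00, C_total=7.00, V=0.86; Q1=0.86, Q2=5.14; dissipated=5.762
Op 3: CLOSE 2-3: Q_total=24.14, C_total=8.00, V=3.02; Q2=18.11, Q3=6.04; dissipated=56.024
Total dissipated: 81.386 μJ

Answer: 81.39 μJ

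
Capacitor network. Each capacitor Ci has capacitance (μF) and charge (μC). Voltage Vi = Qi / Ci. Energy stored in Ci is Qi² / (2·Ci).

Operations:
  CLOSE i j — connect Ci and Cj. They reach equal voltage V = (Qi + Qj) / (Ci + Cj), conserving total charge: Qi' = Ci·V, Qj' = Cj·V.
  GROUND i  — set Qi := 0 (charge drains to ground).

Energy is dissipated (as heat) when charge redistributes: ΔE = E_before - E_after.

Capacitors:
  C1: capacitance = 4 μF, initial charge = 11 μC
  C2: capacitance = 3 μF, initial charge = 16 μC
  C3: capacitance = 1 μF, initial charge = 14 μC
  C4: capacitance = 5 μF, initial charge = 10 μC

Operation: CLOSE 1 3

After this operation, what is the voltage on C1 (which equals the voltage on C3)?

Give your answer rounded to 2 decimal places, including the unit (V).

Answer: 5.00 V

Derivation:
Initial: C1(4μF, Q=11μC, V=2.75V), C2(3μF, Q=16μC, V=5.33V), C3(1μF, Q=14μC, V=14.00V), C4(5μF, Q=10μC, V=2.00V)
Op 1: CLOSE 1-3: Q_total=25.00, C_total=5.00, V=5.00; Q1=20.00, Q3=5.00; dissipated=50.625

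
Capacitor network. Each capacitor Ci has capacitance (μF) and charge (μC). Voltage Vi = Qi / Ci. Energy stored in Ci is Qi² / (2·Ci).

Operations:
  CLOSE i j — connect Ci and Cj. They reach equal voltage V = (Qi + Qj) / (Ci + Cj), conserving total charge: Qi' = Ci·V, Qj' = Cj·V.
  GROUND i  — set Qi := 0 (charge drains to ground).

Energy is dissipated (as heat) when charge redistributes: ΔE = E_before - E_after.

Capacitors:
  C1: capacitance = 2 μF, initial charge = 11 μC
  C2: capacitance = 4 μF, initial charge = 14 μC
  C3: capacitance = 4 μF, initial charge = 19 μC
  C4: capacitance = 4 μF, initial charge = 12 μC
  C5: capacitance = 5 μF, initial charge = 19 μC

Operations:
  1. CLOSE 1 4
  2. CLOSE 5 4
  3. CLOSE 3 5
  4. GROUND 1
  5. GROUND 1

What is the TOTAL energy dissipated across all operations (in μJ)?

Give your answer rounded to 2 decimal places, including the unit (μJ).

Answer: 19.83 μJ

Derivation:
Initial: C1(2μF, Q=11μC, V=5.50V), C2(4μF, Q=14μC, V=3.50V), C3(4μF, Q=19μC, V=4.75V), C4(4μF, Q=12μC, V=3.00V), C5(5μF, Q=19μC, V=3.80V)
Op 1: CLOSE 1-4: Q_total=23.00, C_total=6.00, V=3.83; Q1=7.67, Q4=15.33; dissipated=4.167
Op 2: CLOSE 5-4: Q_total=34.33, C_total=9.00, V=3.81; Q5=19.07, Q4=15.26; dissipated=0.001
Op 3: CLOSE 3-5: Q_total=38.07, C_total=9.00, V=4.23; Q3=16.92, Q5=21.15; dissipated=0.972
Op 4: GROUND 1: Q1=0; energy lost=14.694
Op 5: GROUND 1: Q1=0; energy lost=0.000
Total dissipated: 19.834 μJ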